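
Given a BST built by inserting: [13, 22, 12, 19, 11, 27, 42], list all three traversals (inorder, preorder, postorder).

Tree insertion order: [13, 22, 12, 19, 11, 27, 42]
Tree (level-order array): [13, 12, 22, 11, None, 19, 27, None, None, None, None, None, 42]
Inorder (L, root, R): [11, 12, 13, 19, 22, 27, 42]
Preorder (root, L, R): [13, 12, 11, 22, 19, 27, 42]
Postorder (L, R, root): [11, 12, 19, 42, 27, 22, 13]


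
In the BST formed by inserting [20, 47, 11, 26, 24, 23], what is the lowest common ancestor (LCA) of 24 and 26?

Tree insertion order: [20, 47, 11, 26, 24, 23]
Tree (level-order array): [20, 11, 47, None, None, 26, None, 24, None, 23]
In a BST, the LCA of p=24, q=26 is the first node v on the
root-to-leaf path with p <= v <= q (go left if both < v, right if both > v).
Walk from root:
  at 20: both 24 and 26 > 20, go right
  at 47: both 24 and 26 < 47, go left
  at 26: 24 <= 26 <= 26, this is the LCA
LCA = 26


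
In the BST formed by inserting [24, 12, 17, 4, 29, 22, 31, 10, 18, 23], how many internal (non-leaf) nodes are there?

Tree built from: [24, 12, 17, 4, 29, 22, 31, 10, 18, 23]
Tree (level-order array): [24, 12, 29, 4, 17, None, 31, None, 10, None, 22, None, None, None, None, 18, 23]
Rule: An internal node has at least one child.
Per-node child counts:
  node 24: 2 child(ren)
  node 12: 2 child(ren)
  node 4: 1 child(ren)
  node 10: 0 child(ren)
  node 17: 1 child(ren)
  node 22: 2 child(ren)
  node 18: 0 child(ren)
  node 23: 0 child(ren)
  node 29: 1 child(ren)
  node 31: 0 child(ren)
Matching nodes: [24, 12, 4, 17, 22, 29]
Count of internal (non-leaf) nodes: 6


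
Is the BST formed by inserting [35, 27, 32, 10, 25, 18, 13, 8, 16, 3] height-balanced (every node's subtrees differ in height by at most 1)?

Tree (level-order array): [35, 27, None, 10, 32, 8, 25, None, None, 3, None, 18, None, None, None, 13, None, None, 16]
Definition: a tree is height-balanced if, at every node, |h(left) - h(right)| <= 1 (empty subtree has height -1).
Bottom-up per-node check:
  node 3: h_left=-1, h_right=-1, diff=0 [OK], height=0
  node 8: h_left=0, h_right=-1, diff=1 [OK], height=1
  node 16: h_left=-1, h_right=-1, diff=0 [OK], height=0
  node 13: h_left=-1, h_right=0, diff=1 [OK], height=1
  node 18: h_left=1, h_right=-1, diff=2 [FAIL (|1--1|=2 > 1)], height=2
  node 25: h_left=2, h_right=-1, diff=3 [FAIL (|2--1|=3 > 1)], height=3
  node 10: h_left=1, h_right=3, diff=2 [FAIL (|1-3|=2 > 1)], height=4
  node 32: h_left=-1, h_right=-1, diff=0 [OK], height=0
  node 27: h_left=4, h_right=0, diff=4 [FAIL (|4-0|=4 > 1)], height=5
  node 35: h_left=5, h_right=-1, diff=6 [FAIL (|5--1|=6 > 1)], height=6
Node 18 violates the condition: |1 - -1| = 2 > 1.
Result: Not balanced


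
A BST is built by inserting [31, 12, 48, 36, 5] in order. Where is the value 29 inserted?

Starting tree (level order): [31, 12, 48, 5, None, 36]
Insertion path: 31 -> 12
Result: insert 29 as right child of 12
Final tree (level order): [31, 12, 48, 5, 29, 36]


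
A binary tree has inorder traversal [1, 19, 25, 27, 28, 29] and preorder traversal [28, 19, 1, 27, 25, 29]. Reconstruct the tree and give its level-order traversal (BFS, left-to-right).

Inorder:  [1, 19, 25, 27, 28, 29]
Preorder: [28, 19, 1, 27, 25, 29]
Algorithm: preorder visits root first, so consume preorder in order;
for each root, split the current inorder slice at that value into
left-subtree inorder and right-subtree inorder, then recurse.
Recursive splits:
  root=28; inorder splits into left=[1, 19, 25, 27], right=[29]
  root=19; inorder splits into left=[1], right=[25, 27]
  root=1; inorder splits into left=[], right=[]
  root=27; inorder splits into left=[25], right=[]
  root=25; inorder splits into left=[], right=[]
  root=29; inorder splits into left=[], right=[]
Reconstructed level-order: [28, 19, 29, 1, 27, 25]


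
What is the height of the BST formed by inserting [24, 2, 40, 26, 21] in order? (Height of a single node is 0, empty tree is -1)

Insertion order: [24, 2, 40, 26, 21]
Tree (level-order array): [24, 2, 40, None, 21, 26]
Compute height bottom-up (empty subtree = -1):
  height(21) = 1 + max(-1, -1) = 0
  height(2) = 1 + max(-1, 0) = 1
  height(26) = 1 + max(-1, -1) = 0
  height(40) = 1 + max(0, -1) = 1
  height(24) = 1 + max(1, 1) = 2
Height = 2


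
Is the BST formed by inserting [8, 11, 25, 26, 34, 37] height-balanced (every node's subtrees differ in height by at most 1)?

Tree (level-order array): [8, None, 11, None, 25, None, 26, None, 34, None, 37]
Definition: a tree is height-balanced if, at every node, |h(left) - h(right)| <= 1 (empty subtree has height -1).
Bottom-up per-node check:
  node 37: h_left=-1, h_right=-1, diff=0 [OK], height=0
  node 34: h_left=-1, h_right=0, diff=1 [OK], height=1
  node 26: h_left=-1, h_right=1, diff=2 [FAIL (|-1-1|=2 > 1)], height=2
  node 25: h_left=-1, h_right=2, diff=3 [FAIL (|-1-2|=3 > 1)], height=3
  node 11: h_left=-1, h_right=3, diff=4 [FAIL (|-1-3|=4 > 1)], height=4
  node 8: h_left=-1, h_right=4, diff=5 [FAIL (|-1-4|=5 > 1)], height=5
Node 26 violates the condition: |-1 - 1| = 2 > 1.
Result: Not balanced


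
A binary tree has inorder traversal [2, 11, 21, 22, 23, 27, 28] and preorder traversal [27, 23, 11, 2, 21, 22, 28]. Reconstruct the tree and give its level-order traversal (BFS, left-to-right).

Inorder:  [2, 11, 21, 22, 23, 27, 28]
Preorder: [27, 23, 11, 2, 21, 22, 28]
Algorithm: preorder visits root first, so consume preorder in order;
for each root, split the current inorder slice at that value into
left-subtree inorder and right-subtree inorder, then recurse.
Recursive splits:
  root=27; inorder splits into left=[2, 11, 21, 22, 23], right=[28]
  root=23; inorder splits into left=[2, 11, 21, 22], right=[]
  root=11; inorder splits into left=[2], right=[21, 22]
  root=2; inorder splits into left=[], right=[]
  root=21; inorder splits into left=[], right=[22]
  root=22; inorder splits into left=[], right=[]
  root=28; inorder splits into left=[], right=[]
Reconstructed level-order: [27, 23, 28, 11, 2, 21, 22]


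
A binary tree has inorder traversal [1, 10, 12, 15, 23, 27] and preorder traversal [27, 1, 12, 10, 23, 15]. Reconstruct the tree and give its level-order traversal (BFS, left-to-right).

Inorder:  [1, 10, 12, 15, 23, 27]
Preorder: [27, 1, 12, 10, 23, 15]
Algorithm: preorder visits root first, so consume preorder in order;
for each root, split the current inorder slice at that value into
left-subtree inorder and right-subtree inorder, then recurse.
Recursive splits:
  root=27; inorder splits into left=[1, 10, 12, 15, 23], right=[]
  root=1; inorder splits into left=[], right=[10, 12, 15, 23]
  root=12; inorder splits into left=[10], right=[15, 23]
  root=10; inorder splits into left=[], right=[]
  root=23; inorder splits into left=[15], right=[]
  root=15; inorder splits into left=[], right=[]
Reconstructed level-order: [27, 1, 12, 10, 23, 15]


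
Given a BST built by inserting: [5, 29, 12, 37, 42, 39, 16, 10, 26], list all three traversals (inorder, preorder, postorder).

Tree insertion order: [5, 29, 12, 37, 42, 39, 16, 10, 26]
Tree (level-order array): [5, None, 29, 12, 37, 10, 16, None, 42, None, None, None, 26, 39]
Inorder (L, root, R): [5, 10, 12, 16, 26, 29, 37, 39, 42]
Preorder (root, L, R): [5, 29, 12, 10, 16, 26, 37, 42, 39]
Postorder (L, R, root): [10, 26, 16, 12, 39, 42, 37, 29, 5]


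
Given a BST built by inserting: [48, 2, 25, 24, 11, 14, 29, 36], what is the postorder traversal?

Tree insertion order: [48, 2, 25, 24, 11, 14, 29, 36]
Tree (level-order array): [48, 2, None, None, 25, 24, 29, 11, None, None, 36, None, 14]
Postorder traversal: [14, 11, 24, 36, 29, 25, 2, 48]


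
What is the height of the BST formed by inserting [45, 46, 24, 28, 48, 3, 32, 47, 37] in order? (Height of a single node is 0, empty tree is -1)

Insertion order: [45, 46, 24, 28, 48, 3, 32, 47, 37]
Tree (level-order array): [45, 24, 46, 3, 28, None, 48, None, None, None, 32, 47, None, None, 37]
Compute height bottom-up (empty subtree = -1):
  height(3) = 1 + max(-1, -1) = 0
  height(37) = 1 + max(-1, -1) = 0
  height(32) = 1 + max(-1, 0) = 1
  height(28) = 1 + max(-1, 1) = 2
  height(24) = 1 + max(0, 2) = 3
  height(47) = 1 + max(-1, -1) = 0
  height(48) = 1 + max(0, -1) = 1
  height(46) = 1 + max(-1, 1) = 2
  height(45) = 1 + max(3, 2) = 4
Height = 4


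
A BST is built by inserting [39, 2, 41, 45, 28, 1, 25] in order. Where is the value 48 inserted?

Starting tree (level order): [39, 2, 41, 1, 28, None, 45, None, None, 25]
Insertion path: 39 -> 41 -> 45
Result: insert 48 as right child of 45
Final tree (level order): [39, 2, 41, 1, 28, None, 45, None, None, 25, None, None, 48]


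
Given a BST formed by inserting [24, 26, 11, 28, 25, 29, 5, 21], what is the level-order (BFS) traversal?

Tree insertion order: [24, 26, 11, 28, 25, 29, 5, 21]
Tree (level-order array): [24, 11, 26, 5, 21, 25, 28, None, None, None, None, None, None, None, 29]
BFS from the root, enqueuing left then right child of each popped node:
  queue [24] -> pop 24, enqueue [11, 26], visited so far: [24]
  queue [11, 26] -> pop 11, enqueue [5, 21], visited so far: [24, 11]
  queue [26, 5, 21] -> pop 26, enqueue [25, 28], visited so far: [24, 11, 26]
  queue [5, 21, 25, 28] -> pop 5, enqueue [none], visited so far: [24, 11, 26, 5]
  queue [21, 25, 28] -> pop 21, enqueue [none], visited so far: [24, 11, 26, 5, 21]
  queue [25, 28] -> pop 25, enqueue [none], visited so far: [24, 11, 26, 5, 21, 25]
  queue [28] -> pop 28, enqueue [29], visited so far: [24, 11, 26, 5, 21, 25, 28]
  queue [29] -> pop 29, enqueue [none], visited so far: [24, 11, 26, 5, 21, 25, 28, 29]
Result: [24, 11, 26, 5, 21, 25, 28, 29]


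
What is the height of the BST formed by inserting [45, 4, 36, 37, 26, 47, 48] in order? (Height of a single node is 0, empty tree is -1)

Insertion order: [45, 4, 36, 37, 26, 47, 48]
Tree (level-order array): [45, 4, 47, None, 36, None, 48, 26, 37]
Compute height bottom-up (empty subtree = -1):
  height(26) = 1 + max(-1, -1) = 0
  height(37) = 1 + max(-1, -1) = 0
  height(36) = 1 + max(0, 0) = 1
  height(4) = 1 + max(-1, 1) = 2
  height(48) = 1 + max(-1, -1) = 0
  height(47) = 1 + max(-1, 0) = 1
  height(45) = 1 + max(2, 1) = 3
Height = 3


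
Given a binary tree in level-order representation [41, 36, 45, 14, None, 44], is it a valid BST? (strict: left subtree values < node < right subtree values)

Level-order array: [41, 36, 45, 14, None, 44]
Validate using subtree bounds (lo, hi): at each node, require lo < value < hi,
then recurse left with hi=value and right with lo=value.
Preorder trace (stopping at first violation):
  at node 41 with bounds (-inf, +inf): OK
  at node 36 with bounds (-inf, 41): OK
  at node 14 with bounds (-inf, 36): OK
  at node 45 with bounds (41, +inf): OK
  at node 44 with bounds (41, 45): OK
No violation found at any node.
Result: Valid BST


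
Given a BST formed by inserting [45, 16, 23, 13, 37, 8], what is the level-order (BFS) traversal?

Tree insertion order: [45, 16, 23, 13, 37, 8]
Tree (level-order array): [45, 16, None, 13, 23, 8, None, None, 37]
BFS from the root, enqueuing left then right child of each popped node:
  queue [45] -> pop 45, enqueue [16], visited so far: [45]
  queue [16] -> pop 16, enqueue [13, 23], visited so far: [45, 16]
  queue [13, 23] -> pop 13, enqueue [8], visited so far: [45, 16, 13]
  queue [23, 8] -> pop 23, enqueue [37], visited so far: [45, 16, 13, 23]
  queue [8, 37] -> pop 8, enqueue [none], visited so far: [45, 16, 13, 23, 8]
  queue [37] -> pop 37, enqueue [none], visited so far: [45, 16, 13, 23, 8, 37]
Result: [45, 16, 13, 23, 8, 37]


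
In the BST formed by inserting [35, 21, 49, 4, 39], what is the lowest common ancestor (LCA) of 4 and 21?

Tree insertion order: [35, 21, 49, 4, 39]
Tree (level-order array): [35, 21, 49, 4, None, 39]
In a BST, the LCA of p=4, q=21 is the first node v on the
root-to-leaf path with p <= v <= q (go left if both < v, right if both > v).
Walk from root:
  at 35: both 4 and 21 < 35, go left
  at 21: 4 <= 21 <= 21, this is the LCA
LCA = 21


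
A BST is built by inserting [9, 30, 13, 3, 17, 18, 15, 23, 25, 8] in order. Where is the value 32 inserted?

Starting tree (level order): [9, 3, 30, None, 8, 13, None, None, None, None, 17, 15, 18, None, None, None, 23, None, 25]
Insertion path: 9 -> 30
Result: insert 32 as right child of 30
Final tree (level order): [9, 3, 30, None, 8, 13, 32, None, None, None, 17, None, None, 15, 18, None, None, None, 23, None, 25]


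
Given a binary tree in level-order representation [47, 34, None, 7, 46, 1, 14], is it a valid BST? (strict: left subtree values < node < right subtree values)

Level-order array: [47, 34, None, 7, 46, 1, 14]
Validate using subtree bounds (lo, hi): at each node, require lo < value < hi,
then recurse left with hi=value and right with lo=value.
Preorder trace (stopping at first violation):
  at node 47 with bounds (-inf, +inf): OK
  at node 34 with bounds (-inf, 47): OK
  at node 7 with bounds (-inf, 34): OK
  at node 1 with bounds (-inf, 7): OK
  at node 14 with bounds (7, 34): OK
  at node 46 with bounds (34, 47): OK
No violation found at any node.
Result: Valid BST


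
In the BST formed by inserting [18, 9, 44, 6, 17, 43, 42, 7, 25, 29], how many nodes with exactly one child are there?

Tree built from: [18, 9, 44, 6, 17, 43, 42, 7, 25, 29]
Tree (level-order array): [18, 9, 44, 6, 17, 43, None, None, 7, None, None, 42, None, None, None, 25, None, None, 29]
Rule: These are nodes with exactly 1 non-null child.
Per-node child counts:
  node 18: 2 child(ren)
  node 9: 2 child(ren)
  node 6: 1 child(ren)
  node 7: 0 child(ren)
  node 17: 0 child(ren)
  node 44: 1 child(ren)
  node 43: 1 child(ren)
  node 42: 1 child(ren)
  node 25: 1 child(ren)
  node 29: 0 child(ren)
Matching nodes: [6, 44, 43, 42, 25]
Count of nodes with exactly one child: 5


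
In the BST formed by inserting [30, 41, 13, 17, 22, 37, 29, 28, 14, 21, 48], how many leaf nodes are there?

Tree built from: [30, 41, 13, 17, 22, 37, 29, 28, 14, 21, 48]
Tree (level-order array): [30, 13, 41, None, 17, 37, 48, 14, 22, None, None, None, None, None, None, 21, 29, None, None, 28]
Rule: A leaf has 0 children.
Per-node child counts:
  node 30: 2 child(ren)
  node 13: 1 child(ren)
  node 17: 2 child(ren)
  node 14: 0 child(ren)
  node 22: 2 child(ren)
  node 21: 0 child(ren)
  node 29: 1 child(ren)
  node 28: 0 child(ren)
  node 41: 2 child(ren)
  node 37: 0 child(ren)
  node 48: 0 child(ren)
Matching nodes: [14, 21, 28, 37, 48]
Count of leaf nodes: 5


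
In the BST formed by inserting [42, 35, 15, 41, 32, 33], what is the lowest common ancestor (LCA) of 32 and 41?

Tree insertion order: [42, 35, 15, 41, 32, 33]
Tree (level-order array): [42, 35, None, 15, 41, None, 32, None, None, None, 33]
In a BST, the LCA of p=32, q=41 is the first node v on the
root-to-leaf path with p <= v <= q (go left if both < v, right if both > v).
Walk from root:
  at 42: both 32 and 41 < 42, go left
  at 35: 32 <= 35 <= 41, this is the LCA
LCA = 35


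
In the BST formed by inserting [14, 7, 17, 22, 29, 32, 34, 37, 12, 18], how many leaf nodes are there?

Tree built from: [14, 7, 17, 22, 29, 32, 34, 37, 12, 18]
Tree (level-order array): [14, 7, 17, None, 12, None, 22, None, None, 18, 29, None, None, None, 32, None, 34, None, 37]
Rule: A leaf has 0 children.
Per-node child counts:
  node 14: 2 child(ren)
  node 7: 1 child(ren)
  node 12: 0 child(ren)
  node 17: 1 child(ren)
  node 22: 2 child(ren)
  node 18: 0 child(ren)
  node 29: 1 child(ren)
  node 32: 1 child(ren)
  node 34: 1 child(ren)
  node 37: 0 child(ren)
Matching nodes: [12, 18, 37]
Count of leaf nodes: 3


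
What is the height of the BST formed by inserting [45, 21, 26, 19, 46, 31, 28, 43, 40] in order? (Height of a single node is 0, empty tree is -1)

Insertion order: [45, 21, 26, 19, 46, 31, 28, 43, 40]
Tree (level-order array): [45, 21, 46, 19, 26, None, None, None, None, None, 31, 28, 43, None, None, 40]
Compute height bottom-up (empty subtree = -1):
  height(19) = 1 + max(-1, -1) = 0
  height(28) = 1 + max(-1, -1) = 0
  height(40) = 1 + max(-1, -1) = 0
  height(43) = 1 + max(0, -1) = 1
  height(31) = 1 + max(0, 1) = 2
  height(26) = 1 + max(-1, 2) = 3
  height(21) = 1 + max(0, 3) = 4
  height(46) = 1 + max(-1, -1) = 0
  height(45) = 1 + max(4, 0) = 5
Height = 5


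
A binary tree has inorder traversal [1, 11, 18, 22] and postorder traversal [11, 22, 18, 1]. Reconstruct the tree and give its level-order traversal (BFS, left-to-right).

Inorder:   [1, 11, 18, 22]
Postorder: [11, 22, 18, 1]
Algorithm: postorder visits root last, so walk postorder right-to-left;
each value is the root of the current inorder slice — split it at that
value, recurse on the right subtree first, then the left.
Recursive splits:
  root=1; inorder splits into left=[], right=[11, 18, 22]
  root=18; inorder splits into left=[11], right=[22]
  root=22; inorder splits into left=[], right=[]
  root=11; inorder splits into left=[], right=[]
Reconstructed level-order: [1, 18, 11, 22]


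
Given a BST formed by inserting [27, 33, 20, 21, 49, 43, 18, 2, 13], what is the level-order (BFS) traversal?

Tree insertion order: [27, 33, 20, 21, 49, 43, 18, 2, 13]
Tree (level-order array): [27, 20, 33, 18, 21, None, 49, 2, None, None, None, 43, None, None, 13]
BFS from the root, enqueuing left then right child of each popped node:
  queue [27] -> pop 27, enqueue [20, 33], visited so far: [27]
  queue [20, 33] -> pop 20, enqueue [18, 21], visited so far: [27, 20]
  queue [33, 18, 21] -> pop 33, enqueue [49], visited so far: [27, 20, 33]
  queue [18, 21, 49] -> pop 18, enqueue [2], visited so far: [27, 20, 33, 18]
  queue [21, 49, 2] -> pop 21, enqueue [none], visited so far: [27, 20, 33, 18, 21]
  queue [49, 2] -> pop 49, enqueue [43], visited so far: [27, 20, 33, 18, 21, 49]
  queue [2, 43] -> pop 2, enqueue [13], visited so far: [27, 20, 33, 18, 21, 49, 2]
  queue [43, 13] -> pop 43, enqueue [none], visited so far: [27, 20, 33, 18, 21, 49, 2, 43]
  queue [13] -> pop 13, enqueue [none], visited so far: [27, 20, 33, 18, 21, 49, 2, 43, 13]
Result: [27, 20, 33, 18, 21, 49, 2, 43, 13]


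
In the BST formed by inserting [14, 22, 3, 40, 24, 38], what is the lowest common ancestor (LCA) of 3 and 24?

Tree insertion order: [14, 22, 3, 40, 24, 38]
Tree (level-order array): [14, 3, 22, None, None, None, 40, 24, None, None, 38]
In a BST, the LCA of p=3, q=24 is the first node v on the
root-to-leaf path with p <= v <= q (go left if both < v, right if both > v).
Walk from root:
  at 14: 3 <= 14 <= 24, this is the LCA
LCA = 14


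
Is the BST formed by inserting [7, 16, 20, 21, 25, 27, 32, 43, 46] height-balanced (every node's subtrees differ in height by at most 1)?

Tree (level-order array): [7, None, 16, None, 20, None, 21, None, 25, None, 27, None, 32, None, 43, None, 46]
Definition: a tree is height-balanced if, at every node, |h(left) - h(right)| <= 1 (empty subtree has height -1).
Bottom-up per-node check:
  node 46: h_left=-1, h_right=-1, diff=0 [OK], height=0
  node 43: h_left=-1, h_right=0, diff=1 [OK], height=1
  node 32: h_left=-1, h_right=1, diff=2 [FAIL (|-1-1|=2 > 1)], height=2
  node 27: h_left=-1, h_right=2, diff=3 [FAIL (|-1-2|=3 > 1)], height=3
  node 25: h_left=-1, h_right=3, diff=4 [FAIL (|-1-3|=4 > 1)], height=4
  node 21: h_left=-1, h_right=4, diff=5 [FAIL (|-1-4|=5 > 1)], height=5
  node 20: h_left=-1, h_right=5, diff=6 [FAIL (|-1-5|=6 > 1)], height=6
  node 16: h_left=-1, h_right=6, diff=7 [FAIL (|-1-6|=7 > 1)], height=7
  node 7: h_left=-1, h_right=7, diff=8 [FAIL (|-1-7|=8 > 1)], height=8
Node 32 violates the condition: |-1 - 1| = 2 > 1.
Result: Not balanced


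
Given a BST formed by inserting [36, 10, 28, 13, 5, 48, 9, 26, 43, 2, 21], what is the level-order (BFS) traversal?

Tree insertion order: [36, 10, 28, 13, 5, 48, 9, 26, 43, 2, 21]
Tree (level-order array): [36, 10, 48, 5, 28, 43, None, 2, 9, 13, None, None, None, None, None, None, None, None, 26, 21]
BFS from the root, enqueuing left then right child of each popped node:
  queue [36] -> pop 36, enqueue [10, 48], visited so far: [36]
  queue [10, 48] -> pop 10, enqueue [5, 28], visited so far: [36, 10]
  queue [48, 5, 28] -> pop 48, enqueue [43], visited so far: [36, 10, 48]
  queue [5, 28, 43] -> pop 5, enqueue [2, 9], visited so far: [36, 10, 48, 5]
  queue [28, 43, 2, 9] -> pop 28, enqueue [13], visited so far: [36, 10, 48, 5, 28]
  queue [43, 2, 9, 13] -> pop 43, enqueue [none], visited so far: [36, 10, 48, 5, 28, 43]
  queue [2, 9, 13] -> pop 2, enqueue [none], visited so far: [36, 10, 48, 5, 28, 43, 2]
  queue [9, 13] -> pop 9, enqueue [none], visited so far: [36, 10, 48, 5, 28, 43, 2, 9]
  queue [13] -> pop 13, enqueue [26], visited so far: [36, 10, 48, 5, 28, 43, 2, 9, 13]
  queue [26] -> pop 26, enqueue [21], visited so far: [36, 10, 48, 5, 28, 43, 2, 9, 13, 26]
  queue [21] -> pop 21, enqueue [none], visited so far: [36, 10, 48, 5, 28, 43, 2, 9, 13, 26, 21]
Result: [36, 10, 48, 5, 28, 43, 2, 9, 13, 26, 21]


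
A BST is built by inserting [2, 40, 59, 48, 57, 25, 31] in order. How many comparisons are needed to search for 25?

Search path for 25: 2 -> 40 -> 25
Found: True
Comparisons: 3


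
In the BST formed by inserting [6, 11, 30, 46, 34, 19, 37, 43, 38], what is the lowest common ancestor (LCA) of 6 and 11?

Tree insertion order: [6, 11, 30, 46, 34, 19, 37, 43, 38]
Tree (level-order array): [6, None, 11, None, 30, 19, 46, None, None, 34, None, None, 37, None, 43, 38]
In a BST, the LCA of p=6, q=11 is the first node v on the
root-to-leaf path with p <= v <= q (go left if both < v, right if both > v).
Walk from root:
  at 6: 6 <= 6 <= 11, this is the LCA
LCA = 6


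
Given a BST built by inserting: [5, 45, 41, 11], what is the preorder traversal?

Tree insertion order: [5, 45, 41, 11]
Tree (level-order array): [5, None, 45, 41, None, 11]
Preorder traversal: [5, 45, 41, 11]


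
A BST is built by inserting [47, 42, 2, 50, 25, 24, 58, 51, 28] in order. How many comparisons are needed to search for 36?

Search path for 36: 47 -> 42 -> 2 -> 25 -> 28
Found: False
Comparisons: 5


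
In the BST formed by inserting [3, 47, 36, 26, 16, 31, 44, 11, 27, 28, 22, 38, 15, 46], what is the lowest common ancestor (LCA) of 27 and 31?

Tree insertion order: [3, 47, 36, 26, 16, 31, 44, 11, 27, 28, 22, 38, 15, 46]
Tree (level-order array): [3, None, 47, 36, None, 26, 44, 16, 31, 38, 46, 11, 22, 27, None, None, None, None, None, None, 15, None, None, None, 28]
In a BST, the LCA of p=27, q=31 is the first node v on the
root-to-leaf path with p <= v <= q (go left if both < v, right if both > v).
Walk from root:
  at 3: both 27 and 31 > 3, go right
  at 47: both 27 and 31 < 47, go left
  at 36: both 27 and 31 < 36, go left
  at 26: both 27 and 31 > 26, go right
  at 31: 27 <= 31 <= 31, this is the LCA
LCA = 31


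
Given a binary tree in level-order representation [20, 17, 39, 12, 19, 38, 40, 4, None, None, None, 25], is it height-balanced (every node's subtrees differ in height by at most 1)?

Tree (level-order array): [20, 17, 39, 12, 19, 38, 40, 4, None, None, None, 25]
Definition: a tree is height-balanced if, at every node, |h(left) - h(right)| <= 1 (empty subtree has height -1).
Bottom-up per-node check:
  node 4: h_left=-1, h_right=-1, diff=0 [OK], height=0
  node 12: h_left=0, h_right=-1, diff=1 [OK], height=1
  node 19: h_left=-1, h_right=-1, diff=0 [OK], height=0
  node 17: h_left=1, h_right=0, diff=1 [OK], height=2
  node 25: h_left=-1, h_right=-1, diff=0 [OK], height=0
  node 38: h_left=0, h_right=-1, diff=1 [OK], height=1
  node 40: h_left=-1, h_right=-1, diff=0 [OK], height=0
  node 39: h_left=1, h_right=0, diff=1 [OK], height=2
  node 20: h_left=2, h_right=2, diff=0 [OK], height=3
All nodes satisfy the balance condition.
Result: Balanced


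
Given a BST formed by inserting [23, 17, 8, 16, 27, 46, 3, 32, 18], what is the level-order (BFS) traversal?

Tree insertion order: [23, 17, 8, 16, 27, 46, 3, 32, 18]
Tree (level-order array): [23, 17, 27, 8, 18, None, 46, 3, 16, None, None, 32]
BFS from the root, enqueuing left then right child of each popped node:
  queue [23] -> pop 23, enqueue [17, 27], visited so far: [23]
  queue [17, 27] -> pop 17, enqueue [8, 18], visited so far: [23, 17]
  queue [27, 8, 18] -> pop 27, enqueue [46], visited so far: [23, 17, 27]
  queue [8, 18, 46] -> pop 8, enqueue [3, 16], visited so far: [23, 17, 27, 8]
  queue [18, 46, 3, 16] -> pop 18, enqueue [none], visited so far: [23, 17, 27, 8, 18]
  queue [46, 3, 16] -> pop 46, enqueue [32], visited so far: [23, 17, 27, 8, 18, 46]
  queue [3, 16, 32] -> pop 3, enqueue [none], visited so far: [23, 17, 27, 8, 18, 46, 3]
  queue [16, 32] -> pop 16, enqueue [none], visited so far: [23, 17, 27, 8, 18, 46, 3, 16]
  queue [32] -> pop 32, enqueue [none], visited so far: [23, 17, 27, 8, 18, 46, 3, 16, 32]
Result: [23, 17, 27, 8, 18, 46, 3, 16, 32]


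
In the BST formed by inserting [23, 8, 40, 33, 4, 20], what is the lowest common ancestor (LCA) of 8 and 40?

Tree insertion order: [23, 8, 40, 33, 4, 20]
Tree (level-order array): [23, 8, 40, 4, 20, 33]
In a BST, the LCA of p=8, q=40 is the first node v on the
root-to-leaf path with p <= v <= q (go left if both < v, right if both > v).
Walk from root:
  at 23: 8 <= 23 <= 40, this is the LCA
LCA = 23


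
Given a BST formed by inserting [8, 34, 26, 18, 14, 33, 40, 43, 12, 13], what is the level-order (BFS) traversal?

Tree insertion order: [8, 34, 26, 18, 14, 33, 40, 43, 12, 13]
Tree (level-order array): [8, None, 34, 26, 40, 18, 33, None, 43, 14, None, None, None, None, None, 12, None, None, 13]
BFS from the root, enqueuing left then right child of each popped node:
  queue [8] -> pop 8, enqueue [34], visited so far: [8]
  queue [34] -> pop 34, enqueue [26, 40], visited so far: [8, 34]
  queue [26, 40] -> pop 26, enqueue [18, 33], visited so far: [8, 34, 26]
  queue [40, 18, 33] -> pop 40, enqueue [43], visited so far: [8, 34, 26, 40]
  queue [18, 33, 43] -> pop 18, enqueue [14], visited so far: [8, 34, 26, 40, 18]
  queue [33, 43, 14] -> pop 33, enqueue [none], visited so far: [8, 34, 26, 40, 18, 33]
  queue [43, 14] -> pop 43, enqueue [none], visited so far: [8, 34, 26, 40, 18, 33, 43]
  queue [14] -> pop 14, enqueue [12], visited so far: [8, 34, 26, 40, 18, 33, 43, 14]
  queue [12] -> pop 12, enqueue [13], visited so far: [8, 34, 26, 40, 18, 33, 43, 14, 12]
  queue [13] -> pop 13, enqueue [none], visited so far: [8, 34, 26, 40, 18, 33, 43, 14, 12, 13]
Result: [8, 34, 26, 40, 18, 33, 43, 14, 12, 13]


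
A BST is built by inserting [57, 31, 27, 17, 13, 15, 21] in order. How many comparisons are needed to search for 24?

Search path for 24: 57 -> 31 -> 27 -> 17 -> 21
Found: False
Comparisons: 5


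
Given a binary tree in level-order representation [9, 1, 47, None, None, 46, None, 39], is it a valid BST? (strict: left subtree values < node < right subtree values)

Level-order array: [9, 1, 47, None, None, 46, None, 39]
Validate using subtree bounds (lo, hi): at each node, require lo < value < hi,
then recurse left with hi=value and right with lo=value.
Preorder trace (stopping at first violation):
  at node 9 with bounds (-inf, +inf): OK
  at node 1 with bounds (-inf, 9): OK
  at node 47 with bounds (9, +inf): OK
  at node 46 with bounds (9, 47): OK
  at node 39 with bounds (9, 46): OK
No violation found at any node.
Result: Valid BST


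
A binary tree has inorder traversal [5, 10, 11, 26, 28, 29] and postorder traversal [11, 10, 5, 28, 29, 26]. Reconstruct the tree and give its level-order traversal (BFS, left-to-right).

Inorder:   [5, 10, 11, 26, 28, 29]
Postorder: [11, 10, 5, 28, 29, 26]
Algorithm: postorder visits root last, so walk postorder right-to-left;
each value is the root of the current inorder slice — split it at that
value, recurse on the right subtree first, then the left.
Recursive splits:
  root=26; inorder splits into left=[5, 10, 11], right=[28, 29]
  root=29; inorder splits into left=[28], right=[]
  root=28; inorder splits into left=[], right=[]
  root=5; inorder splits into left=[], right=[10, 11]
  root=10; inorder splits into left=[], right=[11]
  root=11; inorder splits into left=[], right=[]
Reconstructed level-order: [26, 5, 29, 10, 28, 11]


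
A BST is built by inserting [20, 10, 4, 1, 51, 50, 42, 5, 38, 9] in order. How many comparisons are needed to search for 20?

Search path for 20: 20
Found: True
Comparisons: 1


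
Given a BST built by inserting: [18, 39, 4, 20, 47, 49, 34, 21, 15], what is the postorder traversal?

Tree insertion order: [18, 39, 4, 20, 47, 49, 34, 21, 15]
Tree (level-order array): [18, 4, 39, None, 15, 20, 47, None, None, None, 34, None, 49, 21]
Postorder traversal: [15, 4, 21, 34, 20, 49, 47, 39, 18]


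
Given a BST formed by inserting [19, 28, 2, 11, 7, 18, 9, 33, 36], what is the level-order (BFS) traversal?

Tree insertion order: [19, 28, 2, 11, 7, 18, 9, 33, 36]
Tree (level-order array): [19, 2, 28, None, 11, None, 33, 7, 18, None, 36, None, 9]
BFS from the root, enqueuing left then right child of each popped node:
  queue [19] -> pop 19, enqueue [2, 28], visited so far: [19]
  queue [2, 28] -> pop 2, enqueue [11], visited so far: [19, 2]
  queue [28, 11] -> pop 28, enqueue [33], visited so far: [19, 2, 28]
  queue [11, 33] -> pop 11, enqueue [7, 18], visited so far: [19, 2, 28, 11]
  queue [33, 7, 18] -> pop 33, enqueue [36], visited so far: [19, 2, 28, 11, 33]
  queue [7, 18, 36] -> pop 7, enqueue [9], visited so far: [19, 2, 28, 11, 33, 7]
  queue [18, 36, 9] -> pop 18, enqueue [none], visited so far: [19, 2, 28, 11, 33, 7, 18]
  queue [36, 9] -> pop 36, enqueue [none], visited so far: [19, 2, 28, 11, 33, 7, 18, 36]
  queue [9] -> pop 9, enqueue [none], visited so far: [19, 2, 28, 11, 33, 7, 18, 36, 9]
Result: [19, 2, 28, 11, 33, 7, 18, 36, 9]


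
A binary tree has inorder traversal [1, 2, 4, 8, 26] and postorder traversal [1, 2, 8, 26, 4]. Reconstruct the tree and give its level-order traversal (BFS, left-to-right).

Inorder:   [1, 2, 4, 8, 26]
Postorder: [1, 2, 8, 26, 4]
Algorithm: postorder visits root last, so walk postorder right-to-left;
each value is the root of the current inorder slice — split it at that
value, recurse on the right subtree first, then the left.
Recursive splits:
  root=4; inorder splits into left=[1, 2], right=[8, 26]
  root=26; inorder splits into left=[8], right=[]
  root=8; inorder splits into left=[], right=[]
  root=2; inorder splits into left=[1], right=[]
  root=1; inorder splits into left=[], right=[]
Reconstructed level-order: [4, 2, 26, 1, 8]


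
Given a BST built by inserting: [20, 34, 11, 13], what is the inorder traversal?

Tree insertion order: [20, 34, 11, 13]
Tree (level-order array): [20, 11, 34, None, 13]
Inorder traversal: [11, 13, 20, 34]


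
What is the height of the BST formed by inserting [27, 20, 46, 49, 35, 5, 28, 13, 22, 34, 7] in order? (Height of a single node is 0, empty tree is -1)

Insertion order: [27, 20, 46, 49, 35, 5, 28, 13, 22, 34, 7]
Tree (level-order array): [27, 20, 46, 5, 22, 35, 49, None, 13, None, None, 28, None, None, None, 7, None, None, 34]
Compute height bottom-up (empty subtree = -1):
  height(7) = 1 + max(-1, -1) = 0
  height(13) = 1 + max(0, -1) = 1
  height(5) = 1 + max(-1, 1) = 2
  height(22) = 1 + max(-1, -1) = 0
  height(20) = 1 + max(2, 0) = 3
  height(34) = 1 + max(-1, -1) = 0
  height(28) = 1 + max(-1, 0) = 1
  height(35) = 1 + max(1, -1) = 2
  height(49) = 1 + max(-1, -1) = 0
  height(46) = 1 + max(2, 0) = 3
  height(27) = 1 + max(3, 3) = 4
Height = 4


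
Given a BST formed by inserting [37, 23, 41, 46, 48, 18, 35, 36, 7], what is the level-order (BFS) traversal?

Tree insertion order: [37, 23, 41, 46, 48, 18, 35, 36, 7]
Tree (level-order array): [37, 23, 41, 18, 35, None, 46, 7, None, None, 36, None, 48]
BFS from the root, enqueuing left then right child of each popped node:
  queue [37] -> pop 37, enqueue [23, 41], visited so far: [37]
  queue [23, 41] -> pop 23, enqueue [18, 35], visited so far: [37, 23]
  queue [41, 18, 35] -> pop 41, enqueue [46], visited so far: [37, 23, 41]
  queue [18, 35, 46] -> pop 18, enqueue [7], visited so far: [37, 23, 41, 18]
  queue [35, 46, 7] -> pop 35, enqueue [36], visited so far: [37, 23, 41, 18, 35]
  queue [46, 7, 36] -> pop 46, enqueue [48], visited so far: [37, 23, 41, 18, 35, 46]
  queue [7, 36, 48] -> pop 7, enqueue [none], visited so far: [37, 23, 41, 18, 35, 46, 7]
  queue [36, 48] -> pop 36, enqueue [none], visited so far: [37, 23, 41, 18, 35, 46, 7, 36]
  queue [48] -> pop 48, enqueue [none], visited so far: [37, 23, 41, 18, 35, 46, 7, 36, 48]
Result: [37, 23, 41, 18, 35, 46, 7, 36, 48]


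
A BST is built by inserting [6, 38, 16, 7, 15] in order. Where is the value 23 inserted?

Starting tree (level order): [6, None, 38, 16, None, 7, None, None, 15]
Insertion path: 6 -> 38 -> 16
Result: insert 23 as right child of 16
Final tree (level order): [6, None, 38, 16, None, 7, 23, None, 15]


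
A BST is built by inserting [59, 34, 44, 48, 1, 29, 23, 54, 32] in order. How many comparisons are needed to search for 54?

Search path for 54: 59 -> 34 -> 44 -> 48 -> 54
Found: True
Comparisons: 5


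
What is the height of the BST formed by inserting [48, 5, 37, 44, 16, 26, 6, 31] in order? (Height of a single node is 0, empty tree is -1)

Insertion order: [48, 5, 37, 44, 16, 26, 6, 31]
Tree (level-order array): [48, 5, None, None, 37, 16, 44, 6, 26, None, None, None, None, None, 31]
Compute height bottom-up (empty subtree = -1):
  height(6) = 1 + max(-1, -1) = 0
  height(31) = 1 + max(-1, -1) = 0
  height(26) = 1 + max(-1, 0) = 1
  height(16) = 1 + max(0, 1) = 2
  height(44) = 1 + max(-1, -1) = 0
  height(37) = 1 + max(2, 0) = 3
  height(5) = 1 + max(-1, 3) = 4
  height(48) = 1 + max(4, -1) = 5
Height = 5


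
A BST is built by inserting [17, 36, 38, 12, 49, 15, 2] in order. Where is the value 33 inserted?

Starting tree (level order): [17, 12, 36, 2, 15, None, 38, None, None, None, None, None, 49]
Insertion path: 17 -> 36
Result: insert 33 as left child of 36
Final tree (level order): [17, 12, 36, 2, 15, 33, 38, None, None, None, None, None, None, None, 49]


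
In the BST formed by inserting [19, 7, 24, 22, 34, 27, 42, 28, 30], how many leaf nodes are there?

Tree built from: [19, 7, 24, 22, 34, 27, 42, 28, 30]
Tree (level-order array): [19, 7, 24, None, None, 22, 34, None, None, 27, 42, None, 28, None, None, None, 30]
Rule: A leaf has 0 children.
Per-node child counts:
  node 19: 2 child(ren)
  node 7: 0 child(ren)
  node 24: 2 child(ren)
  node 22: 0 child(ren)
  node 34: 2 child(ren)
  node 27: 1 child(ren)
  node 28: 1 child(ren)
  node 30: 0 child(ren)
  node 42: 0 child(ren)
Matching nodes: [7, 22, 30, 42]
Count of leaf nodes: 4


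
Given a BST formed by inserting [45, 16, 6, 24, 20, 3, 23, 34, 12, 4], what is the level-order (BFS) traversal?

Tree insertion order: [45, 16, 6, 24, 20, 3, 23, 34, 12, 4]
Tree (level-order array): [45, 16, None, 6, 24, 3, 12, 20, 34, None, 4, None, None, None, 23]
BFS from the root, enqueuing left then right child of each popped node:
  queue [45] -> pop 45, enqueue [16], visited so far: [45]
  queue [16] -> pop 16, enqueue [6, 24], visited so far: [45, 16]
  queue [6, 24] -> pop 6, enqueue [3, 12], visited so far: [45, 16, 6]
  queue [24, 3, 12] -> pop 24, enqueue [20, 34], visited so far: [45, 16, 6, 24]
  queue [3, 12, 20, 34] -> pop 3, enqueue [4], visited so far: [45, 16, 6, 24, 3]
  queue [12, 20, 34, 4] -> pop 12, enqueue [none], visited so far: [45, 16, 6, 24, 3, 12]
  queue [20, 34, 4] -> pop 20, enqueue [23], visited so far: [45, 16, 6, 24, 3, 12, 20]
  queue [34, 4, 23] -> pop 34, enqueue [none], visited so far: [45, 16, 6, 24, 3, 12, 20, 34]
  queue [4, 23] -> pop 4, enqueue [none], visited so far: [45, 16, 6, 24, 3, 12, 20, 34, 4]
  queue [23] -> pop 23, enqueue [none], visited so far: [45, 16, 6, 24, 3, 12, 20, 34, 4, 23]
Result: [45, 16, 6, 24, 3, 12, 20, 34, 4, 23]


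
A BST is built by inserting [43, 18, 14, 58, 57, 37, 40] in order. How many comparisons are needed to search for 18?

Search path for 18: 43 -> 18
Found: True
Comparisons: 2


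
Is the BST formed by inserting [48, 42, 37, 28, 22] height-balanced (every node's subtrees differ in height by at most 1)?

Tree (level-order array): [48, 42, None, 37, None, 28, None, 22]
Definition: a tree is height-balanced if, at every node, |h(left) - h(right)| <= 1 (empty subtree has height -1).
Bottom-up per-node check:
  node 22: h_left=-1, h_right=-1, diff=0 [OK], height=0
  node 28: h_left=0, h_right=-1, diff=1 [OK], height=1
  node 37: h_left=1, h_right=-1, diff=2 [FAIL (|1--1|=2 > 1)], height=2
  node 42: h_left=2, h_right=-1, diff=3 [FAIL (|2--1|=3 > 1)], height=3
  node 48: h_left=3, h_right=-1, diff=4 [FAIL (|3--1|=4 > 1)], height=4
Node 37 violates the condition: |1 - -1| = 2 > 1.
Result: Not balanced


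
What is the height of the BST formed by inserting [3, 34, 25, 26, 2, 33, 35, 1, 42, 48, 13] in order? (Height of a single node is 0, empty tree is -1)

Insertion order: [3, 34, 25, 26, 2, 33, 35, 1, 42, 48, 13]
Tree (level-order array): [3, 2, 34, 1, None, 25, 35, None, None, 13, 26, None, 42, None, None, None, 33, None, 48]
Compute height bottom-up (empty subtree = -1):
  height(1) = 1 + max(-1, -1) = 0
  height(2) = 1 + max(0, -1) = 1
  height(13) = 1 + max(-1, -1) = 0
  height(33) = 1 + max(-1, -1) = 0
  height(26) = 1 + max(-1, 0) = 1
  height(25) = 1 + max(0, 1) = 2
  height(48) = 1 + max(-1, -1) = 0
  height(42) = 1 + max(-1, 0) = 1
  height(35) = 1 + max(-1, 1) = 2
  height(34) = 1 + max(2, 2) = 3
  height(3) = 1 + max(1, 3) = 4
Height = 4


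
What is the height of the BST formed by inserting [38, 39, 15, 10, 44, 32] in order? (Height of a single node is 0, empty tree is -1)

Insertion order: [38, 39, 15, 10, 44, 32]
Tree (level-order array): [38, 15, 39, 10, 32, None, 44]
Compute height bottom-up (empty subtree = -1):
  height(10) = 1 + max(-1, -1) = 0
  height(32) = 1 + max(-1, -1) = 0
  height(15) = 1 + max(0, 0) = 1
  height(44) = 1 + max(-1, -1) = 0
  height(39) = 1 + max(-1, 0) = 1
  height(38) = 1 + max(1, 1) = 2
Height = 2


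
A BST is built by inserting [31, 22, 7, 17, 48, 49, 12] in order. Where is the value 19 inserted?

Starting tree (level order): [31, 22, 48, 7, None, None, 49, None, 17, None, None, 12]
Insertion path: 31 -> 22 -> 7 -> 17
Result: insert 19 as right child of 17
Final tree (level order): [31, 22, 48, 7, None, None, 49, None, 17, None, None, 12, 19]


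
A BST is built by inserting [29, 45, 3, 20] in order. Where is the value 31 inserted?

Starting tree (level order): [29, 3, 45, None, 20]
Insertion path: 29 -> 45
Result: insert 31 as left child of 45
Final tree (level order): [29, 3, 45, None, 20, 31]


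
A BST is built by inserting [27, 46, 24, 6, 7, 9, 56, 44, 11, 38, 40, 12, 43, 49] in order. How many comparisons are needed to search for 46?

Search path for 46: 27 -> 46
Found: True
Comparisons: 2


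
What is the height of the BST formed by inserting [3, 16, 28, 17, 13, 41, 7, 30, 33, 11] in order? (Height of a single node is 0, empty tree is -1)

Insertion order: [3, 16, 28, 17, 13, 41, 7, 30, 33, 11]
Tree (level-order array): [3, None, 16, 13, 28, 7, None, 17, 41, None, 11, None, None, 30, None, None, None, None, 33]
Compute height bottom-up (empty subtree = -1):
  height(11) = 1 + max(-1, -1) = 0
  height(7) = 1 + max(-1, 0) = 1
  height(13) = 1 + max(1, -1) = 2
  height(17) = 1 + max(-1, -1) = 0
  height(33) = 1 + max(-1, -1) = 0
  height(30) = 1 + max(-1, 0) = 1
  height(41) = 1 + max(1, -1) = 2
  height(28) = 1 + max(0, 2) = 3
  height(16) = 1 + max(2, 3) = 4
  height(3) = 1 + max(-1, 4) = 5
Height = 5


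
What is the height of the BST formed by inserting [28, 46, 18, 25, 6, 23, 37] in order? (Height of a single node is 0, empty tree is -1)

Insertion order: [28, 46, 18, 25, 6, 23, 37]
Tree (level-order array): [28, 18, 46, 6, 25, 37, None, None, None, 23]
Compute height bottom-up (empty subtree = -1):
  height(6) = 1 + max(-1, -1) = 0
  height(23) = 1 + max(-1, -1) = 0
  height(25) = 1 + max(0, -1) = 1
  height(18) = 1 + max(0, 1) = 2
  height(37) = 1 + max(-1, -1) = 0
  height(46) = 1 + max(0, -1) = 1
  height(28) = 1 + max(2, 1) = 3
Height = 3
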